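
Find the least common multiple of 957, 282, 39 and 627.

957 = 3 · 11 · 29; 282 = 2 · 3 · 47; 39 = 3 · 13; 627 = 3 · 11 · 19
lcm takes max exponent of each prime: 2 · 3 · 11 · 13 · 19 · 29 · 47 = 22219626

22219626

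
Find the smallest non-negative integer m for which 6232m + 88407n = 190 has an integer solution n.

1447

gcd(6232, 88407) = 19 (Euclid: 88407 = 14·6232 + 1159; 6232 = 5·1159 + 437; 1159 = 2·437 + 285; 437 = 1·285 + 152; 285 = 1·152 + 133; 152 = 1·133 + 19; 133 = 7·19 + 0), and 19 | 190.
Extended Euclid: 6232·(610) + 88407·(-43) = 19. Scale by 10: m₀ = 6100.
General solution m = m₀ + 4653t; reducing mod 4653 gives m = 1447 (and n = -102).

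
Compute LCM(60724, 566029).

60724 = 2² · 17 · 19 · 47; 566029 = 19 · 31³
max exponents: 2² · 17 · 19 · 31³ · 47 = 1809028684

1809028684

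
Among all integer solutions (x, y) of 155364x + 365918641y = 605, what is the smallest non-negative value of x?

Euclid: 365918641 = 2355·155364 + 36421; 155364 = 4·36421 + 9680; 36421 = 3·9680 + 7381; 9680 = 1·7381 + 2299; 7381 = 3·2299 + 484; 2299 = 4·484 + 363; 484 = 1·363 + 121; 363 = 3·121 + 0 → gcd = 121; 605 = 121·5.
Back-substitution yields 155364·(-793714) + 365918641·(337) = 121, so one solution is x = -793714·5 = -3968570, y = 337·5 = 1685.
Solutions in x differ by 365918641/121 = 3024121; the one in [0, 3024121) is -3968570 mod 3024121 = 2079672.

2079672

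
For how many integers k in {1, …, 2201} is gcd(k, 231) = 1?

1143

Prime factors of 231: 3, 7, 11. Count integers ≤ 2201 divisible by none of them.
By inclusion–exclusion: 2201 − ⌊2201/3⌋ − ⌊2201/7⌋ − ⌊2201/11⌋ + ⌊2201/21⌋ + ⌊2201/33⌋ + ⌊2201/77⌋ − ⌊2201/231⌋ = 1143.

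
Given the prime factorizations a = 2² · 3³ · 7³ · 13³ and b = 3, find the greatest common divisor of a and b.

min exponent per shared prime: 3 = 3

3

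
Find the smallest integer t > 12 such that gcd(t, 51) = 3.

15

gcd(t, 51) = 3 forces 3 | t; write t = 3s. Then gcd(3s, 3·17) = 3·gcd(s, 17), so need gcd(s, 17) = 1.
3s > 12 gives s ≥ 5. The least s ≥ 5 coprime to 17 is 5, so t = 3·5 = 15.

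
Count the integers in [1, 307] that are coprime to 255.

154

255 = 3·5·17. Inclusion–exclusion on these primes:
307 − ⌊307/3⌋ − ⌊307/5⌋ − ⌊307/17⌋ + ⌊307/15⌋ + ⌊307/51⌋ + ⌊307/85⌋ − ⌊307/255⌋ = 154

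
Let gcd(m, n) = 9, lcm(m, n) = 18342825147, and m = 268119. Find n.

615717

Using mn = gcd(m,n)·lcm(m,n) = 9·18342825147 = 165085426323, we get n = 165085426323/268119 = 615717.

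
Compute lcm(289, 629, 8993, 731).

243233671

lcm(289, 629) = 289·629/gcd = 181781/17 = 10693
lcm(10693, 8993) = 10693·8993/gcd = 96162149/17 = 5656597
lcm(5656597, 731) = 5656597·731/gcd = 4134972407/17 = 243233671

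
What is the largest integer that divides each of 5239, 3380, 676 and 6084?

gcd(5239, 3380): 5239 = 1·3380 + 1859; 3380 = 1·1859 + 1521; 1859 = 1·1521 + 338; 1521 = 4·338 + 169; 338 = 2·169 + 0 → 169
gcd(169, 676): 676 = 4·169 + 0 → 169
gcd(169, 6084): 6084 = 36·169 + 0 → 169

169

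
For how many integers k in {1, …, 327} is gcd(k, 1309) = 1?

Prime factors of 1309: 7, 11, 17. Count integers ≤ 327 divisible by none of them.
By inclusion–exclusion: 327 − ⌊327/7⌋ − ⌊327/11⌋ − ⌊327/17⌋ + ⌊327/77⌋ + ⌊327/119⌋ + ⌊327/187⌋ − ⌊327/1309⌋ = 240.

240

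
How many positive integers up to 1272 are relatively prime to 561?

725

561 = 3·11·17. Inclusion–exclusion on these primes:
1272 − ⌊1272/3⌋ − ⌊1272/11⌋ − ⌊1272/17⌋ + ⌊1272/33⌋ + ⌊1272/51⌋ + ⌊1272/187⌋ − ⌊1272/561⌋ = 725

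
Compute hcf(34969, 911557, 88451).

gcd(34969, 911557): 911557 = 26·34969 + 2363; 34969 = 14·2363 + 1887; 2363 = 1·1887 + 476; 1887 = 3·476 + 459; 476 = 1·459 + 17; 459 = 27·17 + 0 → 17
gcd(17, 88451): 88451 = 5203·17 + 0 → 17

17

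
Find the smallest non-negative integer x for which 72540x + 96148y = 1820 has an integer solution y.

1405

Reduce mod 96148: 72540x ≡ 1820 (mod 96148). With g = gcd(72540, 96148) = 52 dividing 1820, divide through: 1395x ≡ 35 (mod 1849).
Since gcd(1395, 1849) = 1, x ≡ 35·(1395)⁻¹ ≡ 1405 (mod 1849). Smallest non-negative: 1405.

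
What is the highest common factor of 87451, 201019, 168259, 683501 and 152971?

91

87451 = 7 · 13 · 31²; 201019 = 7 · 13 · 47²; 168259 = 7 · 13 · 43²; 683501 = 7² · 13 · 29 · 37; 152971 = 7 · 13 · 41²
gcd takes min exponent of each prime: 7 · 13 = 91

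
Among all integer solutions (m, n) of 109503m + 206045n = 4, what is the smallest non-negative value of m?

136383

Euclid: 206045 = 1·109503 + 96542; 109503 = 1·96542 + 12961; 96542 = 7·12961 + 5815; 12961 = 2·5815 + 1331; 5815 = 4·1331 + 491; 1331 = 2·491 + 349; 491 = 1·349 + 142; 349 = 2·142 + 65; 142 = 2·65 + 12; 65 = 5·12 + 5; 12 = 2·5 + 2; 5 = 2·2 + 1; 2 = 2·1 + 0 → gcd = 1; 4 = 1·4.
Back-substitution yields 109503·(85607) + 206045·(-45496) = 1, so one solution is m = 85607·4 = 342428, n = -45496·4 = -181984.
Solutions in m differ by 206045/1 = 206045; the one in [0, 206045) is 342428 mod 206045 = 136383.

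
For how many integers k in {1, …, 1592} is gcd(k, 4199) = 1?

1311

Prime factors of 4199: 13, 17, 19. Count integers ≤ 1592 divisible by none of them.
By inclusion–exclusion: 1592 − ⌊1592/13⌋ − ⌊1592/17⌋ − ⌊1592/19⌋ + ⌊1592/221⌋ + ⌊1592/247⌋ + ⌊1592/323⌋ − ⌊1592/4199⌋ = 1311.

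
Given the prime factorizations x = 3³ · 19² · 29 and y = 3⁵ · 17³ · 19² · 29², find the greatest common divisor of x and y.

282663

min exponent per shared prime: 3³ · 19² · 29 = 282663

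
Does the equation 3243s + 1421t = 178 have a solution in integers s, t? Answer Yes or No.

Yes

gcd(3243, 1421): 3243 = 2·1421 + 401; 1421 = 3·401 + 218; 401 = 1·218 + 183; 218 = 1·183 + 35; 183 = 5·35 + 8; 35 = 4·8 + 3; 8 = 2·3 + 2; 3 = 1·2 + 1; 2 = 2·1 + 0 → 1
1 divides 178, so a solution exists.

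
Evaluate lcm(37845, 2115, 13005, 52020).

37845 = 3² · 5 · 29²; 2115 = 3² · 5 · 47; 13005 = 3² · 5 · 17²; 52020 = 2² · 3² · 5 · 17²
lcm takes max exponent of each prime: 2² · 3² · 5 · 17² · 29² · 47 = 2056194540

2056194540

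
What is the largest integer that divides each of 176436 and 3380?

176436 = 2² · 3² · 13² · 29
3380 = 2² · 5 · 13²
Common: 2² · 13² = 676

676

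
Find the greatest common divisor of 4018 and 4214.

98

Euclid: 4214 = 1·4018 + 196; 4018 = 20·196 + 98; 196 = 2·98 + 0. Last nonzero remainder: 98.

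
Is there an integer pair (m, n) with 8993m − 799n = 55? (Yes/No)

No

By Bézout, 8993m − 799n = 55 has integer solutions iff gcd(8993, 799) | 55.
Euclid: 8993 = 11·799 + 204; 799 = 3·204 + 187; 204 = 1·187 + 17; 187 = 11·17 + 0. gcd = 17; 55 mod 17 = 4. No.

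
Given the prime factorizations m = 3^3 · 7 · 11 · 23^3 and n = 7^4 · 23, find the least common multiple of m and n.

max exponent per prime: 3^3 · 7^4 · 11 · 23^3 = 8676251199

8676251199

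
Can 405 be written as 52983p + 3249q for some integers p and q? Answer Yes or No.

gcd(52983, 3249): 52983 = 16·3249 + 999; 3249 = 3·999 + 252; 999 = 3·252 + 243; 252 = 1·243 + 9; 243 = 27·9 + 0 → 9
9 divides 405, so a solution exists.

Yes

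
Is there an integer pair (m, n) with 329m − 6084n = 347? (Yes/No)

Yes

By Bézout, 329m − 6084n = 347 has integer solutions iff gcd(329, 6084) | 347.
Euclid: 6084 = 18·329 + 162; 329 = 2·162 + 5; 162 = 32·5 + 2; 5 = 2·2 + 1; 2 = 2·1 + 0. gcd = 1; 347 mod 1 = 0. Yes.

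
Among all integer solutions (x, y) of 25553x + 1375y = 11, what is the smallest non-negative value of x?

Reduce mod 1375: 25553x ≡ 11 (mod 1375). With g = gcd(25553, 1375) = 11 dividing 11, divide through: 2323x ≡ 1 (mod 125).
Since gcd(2323, 125) = 1, x ≡ 1·(2323)⁻¹ ≡ 12 (mod 125). Smallest non-negative: 12.

12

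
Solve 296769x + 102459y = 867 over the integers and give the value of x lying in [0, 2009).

705

gcd(296769, 102459) = 51 (Euclid: 296769 = 2·102459 + 91851; 102459 = 1·91851 + 10608; 91851 = 8·10608 + 6987; 10608 = 1·6987 + 3621; 6987 = 1·3621 + 3366; 3621 = 1·3366 + 255; 3366 = 13·255 + 51; 255 = 5·51 + 0), and 51 | 867.
Extended Euclid: 296769·(396) + 102459·(-1147) = 51. Scale by 17: x₀ = 6732.
General solution x = x₀ + 2009t; reducing mod 2009 gives x = 705 (and y = -2042).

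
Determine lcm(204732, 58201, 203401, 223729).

204732 = 2² · 3² · 11² · 47; 58201 = 11² · 13 · 37; 203401 = 11² · 41²; 223729 = 11² · 43²
lcm takes max exponent of each prime: 2² · 3² · 11² · 13 · 37 · 41² · 43² · 47 = 306080336395548

306080336395548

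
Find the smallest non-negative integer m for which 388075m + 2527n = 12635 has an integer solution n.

gcd(388075, 2527) = 361 (Euclid: 388075 = 153·2527 + 1444; 2527 = 1·1444 + 1083; 1444 = 1·1083 + 361; 1083 = 3·361 + 0), and 361 | 12635.
Extended Euclid: 388075·(2) + 2527·(-307) = 361. Scale by 35: m₀ = 70.
General solution m = m₀ + 7t; reducing mod 7 gives m = 0 (and n = 5).

0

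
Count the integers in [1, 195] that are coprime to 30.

Prime factors of 30: 2, 3, 5. Count integers ≤ 195 divisible by none of them.
By inclusion–exclusion: 195 − ⌊195/2⌋ − ⌊195/3⌋ − ⌊195/5⌋ + ⌊195/6⌋ + ⌊195/10⌋ + ⌊195/15⌋ − ⌊195/30⌋ = 52.

52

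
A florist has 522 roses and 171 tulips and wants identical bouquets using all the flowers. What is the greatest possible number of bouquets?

9

Euclid: 522 = 3·171 + 9; 171 = 19·9 + 0. Last nonzero remainder: 9.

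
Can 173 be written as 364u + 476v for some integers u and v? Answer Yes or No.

No

By Bézout, 364u + 476v = 173 has integer solutions iff gcd(364, 476) | 173.
Euclid: 476 = 1·364 + 112; 364 = 3·112 + 28; 112 = 4·28 + 0. gcd = 28; 173 mod 28 = 5. No.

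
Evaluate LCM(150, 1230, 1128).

150 = 2 · 3 · 5²; 1230 = 2 · 3 · 5 · 41; 1128 = 2³ · 3 · 47
lcm takes max exponent of each prime: 2³ · 3 · 5² · 41 · 47 = 1156200

1156200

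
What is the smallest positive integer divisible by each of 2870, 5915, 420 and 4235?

352131780

2870 = 2 · 5 · 7 · 41; 5915 = 5 · 7 · 13²; 420 = 2² · 3 · 5 · 7; 4235 = 5 · 7 · 11²
lcm takes max exponent of each prime: 2² · 3 · 5 · 7 · 11² · 13² · 41 = 352131780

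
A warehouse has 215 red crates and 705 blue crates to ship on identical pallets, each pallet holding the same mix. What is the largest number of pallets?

5

215 = 5 · 43
705 = 3 · 5 · 47
Common: 5 = 5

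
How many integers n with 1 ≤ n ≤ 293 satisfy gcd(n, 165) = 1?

165 = 3·5·11. Inclusion–exclusion on these primes:
293 − ⌊293/3⌋ − ⌊293/5⌋ − ⌊293/11⌋ + ⌊293/15⌋ + ⌊293/33⌋ + ⌊293/55⌋ − ⌊293/165⌋ = 143

143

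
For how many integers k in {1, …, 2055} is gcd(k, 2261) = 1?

2261 = 7·17·19. Inclusion–exclusion on these primes:
2055 − ⌊2055/7⌋ − ⌊2055/17⌋ − ⌊2055/19⌋ + ⌊2055/119⌋ + ⌊2055/133⌋ + ⌊2055/323⌋ − ⌊2055/2261⌋ = 1572

1572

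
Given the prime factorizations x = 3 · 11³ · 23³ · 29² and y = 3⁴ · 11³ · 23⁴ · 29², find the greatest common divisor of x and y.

min exponent per shared prime: 3 · 11³ · 23³ · 29² = 40858160871

40858160871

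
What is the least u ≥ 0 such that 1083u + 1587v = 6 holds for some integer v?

233

gcd(1083, 1587) = 3 (Euclid: 1587 = 1·1083 + 504; 1083 = 2·504 + 75; 504 = 6·75 + 54; 75 = 1·54 + 21; 54 = 2·21 + 12; 21 = 1·12 + 9; 12 = 1·9 + 3; 9 = 3·3 + 0), and 3 | 6.
Extended Euclid: 1083·(-148) + 1587·(101) = 3. Scale by 2: u₀ = -296.
General solution u = u₀ + 529t; reducing mod 529 gives u = 233 (and v = -159).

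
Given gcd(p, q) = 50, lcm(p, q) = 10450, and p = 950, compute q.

p·q = gcd·lcm = 50·10450 = 522500, so q = 522500/950 = 550.

550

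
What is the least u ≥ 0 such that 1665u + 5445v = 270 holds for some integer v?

Reduce mod 5445: 1665u ≡ 270 (mod 5445). With g = gcd(1665, 5445) = 45 dividing 270, divide through: 37u ≡ 6 (mod 121).
Since gcd(37, 121) = 1, u ≡ 6·(37)⁻¹ ≡ 95 (mod 121). Smallest non-negative: 95.

95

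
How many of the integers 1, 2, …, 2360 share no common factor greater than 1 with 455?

455 = 5·7·13. Inclusion–exclusion on these primes:
2360 − ⌊2360/5⌋ − ⌊2360/7⌋ − ⌊2360/13⌋ + ⌊2360/35⌋ + ⌊2360/65⌋ + ⌊2360/91⌋ − ⌊2360/455⌋ = 1493

1493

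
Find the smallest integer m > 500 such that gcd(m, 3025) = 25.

3025 = 25·121. Any m with gcd(m, 3025) = 25 is a multiple of 25, say 25s, with s coprime to 121.
Need s > 500/25, so s ≥ 21. First s ≥ 21 with gcd(s, 121) = 1 is s = 21. Thus m = 25·21 = 525.

525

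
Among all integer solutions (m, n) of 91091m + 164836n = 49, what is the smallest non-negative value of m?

1663

Reduce mod 164836: 91091m ≡ 49 (mod 164836). With g = gcd(91091, 164836) = 49 dividing 49, divide through: 1859m ≡ 1 (mod 3364).
Since gcd(1859, 3364) = 1, m ≡ 1·(1859)⁻¹ ≡ 1663 (mod 3364). Smallest non-negative: 1663.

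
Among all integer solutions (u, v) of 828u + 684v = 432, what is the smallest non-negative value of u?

3

gcd(828, 684) = 36 (Euclid: 828 = 1·684 + 144; 684 = 4·144 + 108; 144 = 1·108 + 36; 108 = 3·36 + 0), and 36 | 432.
Extended Euclid: 828·(5) + 684·(-6) = 36. Scale by 12: u₀ = 60.
General solution u = u₀ + 19t; reducing mod 19 gives u = 3 (and v = -3).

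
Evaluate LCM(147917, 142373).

gcd first: 147917 = 1·142373 + 5544; 142373 = 25·5544 + 3773; 5544 = 1·3773 + 1771; 3773 = 2·1771 + 231; 1771 = 7·231 + 154; 231 = 1·154 + 77; 154 = 2·77 + 0 → gcd = 77
lcm = 147917·142373/gcd = 21059387041/77 = 273498533

273498533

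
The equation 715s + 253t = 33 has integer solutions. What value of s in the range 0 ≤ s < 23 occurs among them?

5

Reduce mod 253: 715s ≡ 33 (mod 253). With g = gcd(715, 253) = 11 dividing 33, divide through: 65s ≡ 3 (mod 23).
Since gcd(65, 23) = 1, s ≡ 3·(65)⁻¹ ≡ 5 (mod 23). Smallest non-negative: 5.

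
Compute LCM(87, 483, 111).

lcm(87, 483) = 87·483/gcd = 42021/3 = 14007
lcm(14007, 111) = 14007·111/gcd = 1554777/3 = 518259

518259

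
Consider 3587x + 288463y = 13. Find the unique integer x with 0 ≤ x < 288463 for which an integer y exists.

8444

Reduce mod 288463: 3587x ≡ 13 (mod 288463). With g = gcd(3587, 288463) = 1 dividing 13, divide through: 3587x ≡ 13 (mod 288463).
Since gcd(3587, 288463) = 1, x ≡ 13·(3587)⁻¹ ≡ 8444 (mod 288463). Smallest non-negative: 8444.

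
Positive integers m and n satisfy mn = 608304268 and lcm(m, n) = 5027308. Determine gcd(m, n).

121

From gcd × lcm = mn: gcd = 608304268 / 5027308 = 121.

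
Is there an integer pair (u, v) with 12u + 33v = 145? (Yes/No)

By Bézout, 12u + 33v = 145 has integer solutions iff gcd(12, 33) | 145.
Euclid: 33 = 2·12 + 9; 12 = 1·9 + 3; 9 = 3·3 + 0. gcd = 3; 145 mod 3 = 1. No.

No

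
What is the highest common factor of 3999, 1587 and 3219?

gcd(3999, 1587): 3999 = 2·1587 + 825; 1587 = 1·825 + 762; 825 = 1·762 + 63; 762 = 12·63 + 6; 63 = 10·6 + 3; 6 = 2·3 + 0 → 3
gcd(3, 3219): 3219 = 1073·3 + 0 → 3

3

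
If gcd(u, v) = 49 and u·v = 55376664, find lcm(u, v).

For any two positive integers, gcd × lcm equals their product. Hence lcm = 55376664 / 49 = 1130136.

1130136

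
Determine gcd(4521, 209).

11

4521 = 3 · 11 · 137
209 = 11 · 19
Common: 11 = 11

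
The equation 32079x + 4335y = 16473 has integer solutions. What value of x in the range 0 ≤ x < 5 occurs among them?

Reduce mod 4335: 32079x ≡ 16473 (mod 4335). With g = gcd(32079, 4335) = 867 dividing 16473, divide through: 37x ≡ 19 (mod 5).
Since gcd(37, 5) = 1, x ≡ 19·(37)⁻¹ ≡ 2 (mod 5). Smallest non-negative: 2.

2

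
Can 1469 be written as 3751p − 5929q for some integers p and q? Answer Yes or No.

No

By Bézout, 3751p − 5929q = 1469 has integer solutions iff gcd(3751, 5929) | 1469.
Euclid: 5929 = 1·3751 + 2178; 3751 = 1·2178 + 1573; 2178 = 1·1573 + 605; 1573 = 2·605 + 363; 605 = 1·363 + 242; 363 = 1·242 + 121; 242 = 2·121 + 0. gcd = 121; 1469 mod 121 = 17. No.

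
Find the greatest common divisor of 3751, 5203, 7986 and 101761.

3751 = 11² · 31; 5203 = 11² · 43; 7986 = 2 · 3 · 11³; 101761 = 11² · 29²
gcd takes min exponent of each prime: 11² = 121

121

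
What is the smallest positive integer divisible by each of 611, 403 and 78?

113646

611 = 13 · 47; 403 = 13 · 31; 78 = 2 · 3 · 13
lcm takes max exponent of each prime: 2 · 3 · 13 · 31 · 47 = 113646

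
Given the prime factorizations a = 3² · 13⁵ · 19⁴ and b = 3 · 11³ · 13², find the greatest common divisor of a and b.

507

min exponent per shared prime: 3 · 13² = 507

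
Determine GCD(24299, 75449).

Euclid: 75449 = 3·24299 + 2552; 24299 = 9·2552 + 1331; 2552 = 1·1331 + 1221; 1331 = 1·1221 + 110; 1221 = 11·110 + 11; 110 = 10·11 + 0. Last nonzero remainder: 11.

11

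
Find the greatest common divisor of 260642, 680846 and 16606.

gcd(260642, 680846): 680846 = 2·260642 + 159562; 260642 = 1·159562 + 101080; 159562 = 1·101080 + 58482; 101080 = 1·58482 + 42598; 58482 = 1·42598 + 15884; 42598 = 2·15884 + 10830; 15884 = 1·10830 + 5054; 10830 = 2·5054 + 722; 5054 = 7·722 + 0 → 722
gcd(722, 16606): 16606 = 23·722 + 0 → 722

722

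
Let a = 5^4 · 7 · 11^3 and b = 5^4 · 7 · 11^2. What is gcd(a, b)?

min exponent per shared prime: 5^4 · 7 · 11^2 = 529375

529375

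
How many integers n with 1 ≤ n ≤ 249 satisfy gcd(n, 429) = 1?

429 = 3·11·13. Inclusion–exclusion on these primes:
249 − ⌊249/3⌋ − ⌊249/11⌋ − ⌊249/13⌋ + ⌊249/33⌋ + ⌊249/39⌋ + ⌊249/143⌋ − ⌊249/429⌋ = 139

139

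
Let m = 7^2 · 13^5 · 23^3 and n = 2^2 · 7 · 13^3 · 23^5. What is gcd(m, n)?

min exponent per shared prime: 7 · 13^3 · 23^3 = 187116293

187116293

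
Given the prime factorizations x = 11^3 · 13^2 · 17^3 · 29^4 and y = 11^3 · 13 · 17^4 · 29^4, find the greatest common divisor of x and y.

min exponent per shared prime: 11^3 · 13 · 17^3 · 29^4 = 60125702481559

60125702481559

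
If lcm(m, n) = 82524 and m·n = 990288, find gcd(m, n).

12

From gcd × lcm = mn: gcd = 990288 / 82524 = 12.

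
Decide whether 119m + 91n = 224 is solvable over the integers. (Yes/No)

Yes

By Bézout, 119m + 91n = 224 has integer solutions iff gcd(119, 91) | 224.
Euclid: 119 = 1·91 + 28; 91 = 3·28 + 7; 28 = 4·7 + 0. gcd = 7; 224 mod 7 = 0. Yes.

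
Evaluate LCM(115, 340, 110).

86020

115 = 5 · 23; 340 = 2² · 5 · 17; 110 = 2 · 5 · 11
lcm takes max exponent of each prime: 2² · 5 · 11 · 17 · 23 = 86020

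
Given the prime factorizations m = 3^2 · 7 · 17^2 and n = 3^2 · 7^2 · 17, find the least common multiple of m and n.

127449

max exponent per prime: 3^2 · 7^2 · 17^2 = 127449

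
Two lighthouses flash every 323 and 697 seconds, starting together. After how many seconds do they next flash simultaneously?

323 = 17 · 19; 697 = 17 · 41
max exponents: 17 · 19 · 41 = 13243

13243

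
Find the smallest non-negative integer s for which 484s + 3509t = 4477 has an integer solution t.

2

gcd(484, 3509) = 121 (Euclid: 3509 = 7·484 + 121; 484 = 4·121 + 0), and 121 | 4477.
Extended Euclid: 484·(-7) + 3509·(1) = 121. Scale by 37: s₀ = -259.
General solution s = s₀ + 29k; reducing mod 29 gives s = 2 (and t = 1).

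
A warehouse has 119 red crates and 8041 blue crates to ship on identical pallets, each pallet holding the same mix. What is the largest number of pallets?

119 = 7 · 17
8041 = 11 · 17 · 43
Common: 17 = 17

17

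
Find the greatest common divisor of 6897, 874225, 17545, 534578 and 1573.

121

gcd(6897, 874225): 874225 = 126·6897 + 5203; 6897 = 1·5203 + 1694; 5203 = 3·1694 + 121; 1694 = 14·121 + 0 → 121
gcd(121, 17545): 17545 = 145·121 + 0 → 121
gcd(121, 534578): 534578 = 4418·121 + 0 → 121
gcd(121, 1573): 1573 = 13·121 + 0 → 121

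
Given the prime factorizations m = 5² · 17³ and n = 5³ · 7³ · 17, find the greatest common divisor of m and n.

min exponent per shared prime: 5² · 17 = 425

425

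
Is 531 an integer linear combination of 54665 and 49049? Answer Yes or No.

No

gcd(54665, 49049): 54665 = 1·49049 + 5616; 49049 = 8·5616 + 4121; 5616 = 1·4121 + 1495; 4121 = 2·1495 + 1131; 1495 = 1·1131 + 364; 1131 = 3·364 + 39; 364 = 9·39 + 13; 39 = 3·13 + 0 → 13
13 does not divide 531, so a solution does not exist.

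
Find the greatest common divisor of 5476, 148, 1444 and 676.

gcd(5476, 148): 5476 = 37·148 + 0 → 148
gcd(148, 1444): 1444 = 9·148 + 112; 148 = 1·112 + 36; 112 = 3·36 + 4; 36 = 9·4 + 0 → 4
gcd(4, 676): 676 = 169·4 + 0 → 4

4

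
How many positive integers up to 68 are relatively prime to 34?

32

34 = 2·17. Inclusion–exclusion on these primes:
68 − ⌊68/2⌋ − ⌊68/17⌋ + ⌊68/34⌋ = 32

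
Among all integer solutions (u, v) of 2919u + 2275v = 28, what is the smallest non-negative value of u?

212

gcd(2919, 2275) = 7 (Euclid: 2919 = 1·2275 + 644; 2275 = 3·644 + 343; 644 = 1·343 + 301; 343 = 1·301 + 42; 301 = 7·42 + 7; 42 = 6·7 + 0), and 7 | 28.
Extended Euclid: 2919·(53) + 2275·(-68) = 7. Scale by 4: u₀ = 212.
General solution u = u₀ + 325t; reducing mod 325 gives u = 212 (and v = -272).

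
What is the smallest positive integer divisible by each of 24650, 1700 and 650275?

24650 = 2 · 5² · 17 · 29; 1700 = 2² · 5² · 17; 650275 = 5² · 19 · 37²
lcm takes max exponent of each prime: 2² · 5² · 17 · 19 · 29 · 37² = 1282342300

1282342300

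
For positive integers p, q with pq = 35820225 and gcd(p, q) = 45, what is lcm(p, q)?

Since gcd(p,q)·lcm(p,q) = pq, lcm = 35820225/45 = 796005.

796005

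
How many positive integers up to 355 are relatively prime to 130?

130 = 2·5·13. Inclusion–exclusion on these primes:
355 − ⌊355/2⌋ − ⌊355/5⌋ − ⌊355/13⌋ + ⌊355/10⌋ + ⌊355/26⌋ + ⌊355/65⌋ − ⌊355/130⌋ = 131

131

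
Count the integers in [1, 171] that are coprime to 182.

68

Prime factors of 182: 2, 7, 13. Count integers ≤ 171 divisible by none of them.
By inclusion–exclusion: 171 − ⌊171/2⌋ − ⌊171/7⌋ − ⌊171/13⌋ + ⌊171/14⌋ + ⌊171/26⌋ + ⌊171/91⌋ − ⌊171/182⌋ = 68.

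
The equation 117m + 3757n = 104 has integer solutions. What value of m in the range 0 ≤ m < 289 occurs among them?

33

Euclid: 3757 = 32·117 + 13; 117 = 9·13 + 0 → gcd = 13; 104 = 13·8.
Back-substitution yields 117·(-32) + 3757·(1) = 13, so one solution is m = -32·8 = -256, n = 1·8 = 8.
Solutions in m differ by 3757/13 = 289; the one in [0, 289) is -256 mod 289 = 33.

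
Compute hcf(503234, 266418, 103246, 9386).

503234 = 2 · 17 · 19² · 41; 266418 = 2 · 3² · 19² · 41; 103246 = 2 · 11 · 13 · 19²; 9386 = 2 · 13 · 19²
gcd takes min exponent of each prime: 2 · 19² = 722

722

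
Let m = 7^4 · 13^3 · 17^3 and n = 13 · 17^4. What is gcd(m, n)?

min exponent per shared prime: 13 · 17^3 = 63869

63869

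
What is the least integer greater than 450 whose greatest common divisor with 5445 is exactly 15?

Multiples of 15 above 450: 15·31, 15·32, … . Need the cofactor coprime to 5445/15 = 363.
Checking s = 31, 32, … the first with gcd(s, 363) = 1 is s = 31, giving 465.

465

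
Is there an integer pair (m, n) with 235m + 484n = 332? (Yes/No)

By Bézout, 235m + 484n = 332 has integer solutions iff gcd(235, 484) | 332.
Euclid: 484 = 2·235 + 14; 235 = 16·14 + 11; 14 = 1·11 + 3; 11 = 3·3 + 2; 3 = 1·2 + 1; 2 = 2·1 + 0. gcd = 1; 332 mod 1 = 0. Yes.

Yes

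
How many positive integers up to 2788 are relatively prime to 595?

Prime factors of 595: 5, 7, 17. Count integers ≤ 2788 divisible by none of them.
By inclusion–exclusion: 2788 − ⌊2788/5⌋ − ⌊2788/7⌋ − ⌊2788/17⌋ + ⌊2788/35⌋ + ⌊2788/85⌋ + ⌊2788/119⌋ − ⌊2788/595⌋ = 1799.

1799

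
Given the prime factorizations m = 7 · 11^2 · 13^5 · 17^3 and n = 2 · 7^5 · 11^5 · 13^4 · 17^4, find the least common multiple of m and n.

max exponent per prime: 2 · 7^5 · 11^5 · 13^5 · 17^4 = 167878882091255377042

167878882091255377042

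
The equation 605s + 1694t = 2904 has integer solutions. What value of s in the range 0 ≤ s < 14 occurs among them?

2

Euclid: 1694 = 2·605 + 484; 605 = 1·484 + 121; 484 = 4·121 + 0 → gcd = 121; 2904 = 121·24.
Back-substitution yields 605·(3) + 1694·(-1) = 121, so one solution is s = 3·24 = 72, t = -1·24 = -24.
Solutions in s differ by 1694/121 = 14; the one in [0, 14) is 72 mod 14 = 2.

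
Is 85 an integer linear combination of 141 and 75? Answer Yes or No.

By Bézout, 141s + 75t = 85 has integer solutions iff gcd(141, 75) | 85.
Euclid: 141 = 1·75 + 66; 75 = 1·66 + 9; 66 = 7·9 + 3; 9 = 3·3 + 0. gcd = 3; 85 mod 3 = 1. No.

No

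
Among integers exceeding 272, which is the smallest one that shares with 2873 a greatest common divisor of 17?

2873 = 17·169. Any t with gcd(t, 2873) = 17 is a multiple of 17, say 17s, with s coprime to 169.
Need s > 272/17, so s ≥ 17. First s ≥ 17 with gcd(s, 169) = 1 is s = 17. Thus t = 17·17 = 289.

289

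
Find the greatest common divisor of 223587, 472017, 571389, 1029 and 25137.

147

223587 = 3³ · 7² · 13²; 472017 = 3 · 7² · 13² · 19; 571389 = 3 · 7² · 13² · 23; 1029 = 3 · 7³; 25137 = 3³ · 7² · 19
gcd takes min exponent of each prime: 3 · 7² = 147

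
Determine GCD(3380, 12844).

676

3380 = 2² · 5 · 13²
12844 = 2² · 13² · 19
Common: 2² · 13² = 676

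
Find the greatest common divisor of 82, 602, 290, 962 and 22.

2

gcd(82, 602): 602 = 7·82 + 28; 82 = 2·28 + 26; 28 = 1·26 + 2; 26 = 13·2 + 0 → 2
gcd(2, 290): 290 = 145·2 + 0 → 2
gcd(2, 962): 962 = 481·2 + 0 → 2
gcd(2, 22): 22 = 11·2 + 0 → 2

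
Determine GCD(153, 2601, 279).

9

153 = 3² · 17; 2601 = 3² · 17²; 279 = 3² · 31
gcd takes min exponent of each prime: 3² = 9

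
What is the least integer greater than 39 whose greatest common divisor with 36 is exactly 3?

51

gcd(t, 36) = 3 forces 3 | t; write t = 3s. Then gcd(3s, 3·12) = 3·gcd(s, 12), so need gcd(s, 12) = 1.
3s > 39 gives s ≥ 14. The least s ≥ 14 coprime to 12 is 17, so t = 3·17 = 51.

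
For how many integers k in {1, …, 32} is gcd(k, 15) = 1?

18

Prime factors of 15: 3, 5. Count integers ≤ 32 divisible by none of them.
By inclusion–exclusion: 32 − ⌊32/3⌋ − ⌊32/5⌋ + ⌊32/15⌋ = 18.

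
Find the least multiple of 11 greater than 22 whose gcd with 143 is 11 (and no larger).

Multiples of 11 above 22: 11·3, 11·4, … . Need the cofactor coprime to 143/11 = 13.
Checking s = 3, 4, … the first with gcd(s, 13) = 1 is s = 3, giving 33.

33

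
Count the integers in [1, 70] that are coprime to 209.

209 = 11·19. Inclusion–exclusion on these primes:
70 − ⌊70/11⌋ − ⌊70/19⌋ + ⌊70/209⌋ = 61

61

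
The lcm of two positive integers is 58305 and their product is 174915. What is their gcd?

gcd·lcm = product, so gcd = 174915/58305 = 3.

3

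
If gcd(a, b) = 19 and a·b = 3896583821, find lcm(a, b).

205083359

Since gcd(a,b)·lcm(a,b) = ab, lcm = 3896583821/19 = 205083359.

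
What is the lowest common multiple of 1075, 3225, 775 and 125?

499875

1075 = 5² · 43; 3225 = 3 · 5² · 43; 775 = 5² · 31; 125 = 5³
lcm takes max exponent of each prime: 3 · 5³ · 31 · 43 = 499875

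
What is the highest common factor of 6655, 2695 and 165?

6655 = 5 · 11³; 2695 = 5 · 7² · 11; 165 = 3 · 5 · 11
gcd takes min exponent of each prime: 5 · 11 = 55

55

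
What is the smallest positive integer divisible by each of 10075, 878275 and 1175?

10075 = 5² · 13 · 31; 878275 = 5² · 19 · 43²; 1175 = 5² · 47
lcm takes max exponent of each prime: 5² · 13 · 19 · 31 · 43² · 47 = 16635406775

16635406775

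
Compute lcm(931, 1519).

28861

931 = 7² · 19; 1519 = 7² · 31
max exponents: 7² · 19 · 31 = 28861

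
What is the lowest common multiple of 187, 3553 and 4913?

187 = 11 · 17; 3553 = 11 · 17 · 19; 4913 = 17³
lcm takes max exponent of each prime: 11 · 17³ · 19 = 1026817

1026817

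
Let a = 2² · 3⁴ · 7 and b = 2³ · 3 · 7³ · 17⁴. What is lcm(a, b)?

max exponent per prime: 2³ · 3⁴ · 7³ · 17⁴ = 18563711544

18563711544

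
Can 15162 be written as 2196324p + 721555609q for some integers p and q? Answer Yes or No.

gcd(2196324, 721555609): 721555609 = 328·2196324 + 1161337; 2196324 = 1·1161337 + 1034987; 1161337 = 1·1034987 + 126350; 1034987 = 8·126350 + 24187; 126350 = 5·24187 + 5415; 24187 = 4·5415 + 2527; 5415 = 2·2527 + 361; 2527 = 7·361 + 0 → 361
361 divides 15162, so a solution exists.

Yes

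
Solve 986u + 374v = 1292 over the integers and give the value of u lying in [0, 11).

gcd(986, 374) = 34 (Euclid: 986 = 2·374 + 238; 374 = 1·238 + 136; 238 = 1·136 + 102; 136 = 1·102 + 34; 102 = 3·34 + 0), and 34 | 1292.
Extended Euclid: 986·(-3) + 374·(8) = 34. Scale by 38: u₀ = -114.
General solution u = u₀ + 11t; reducing mod 11 gives u = 7 (and v = -15).

7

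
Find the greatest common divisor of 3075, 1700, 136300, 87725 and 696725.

3075 = 3 · 5² · 41; 1700 = 2² · 5² · 17; 136300 = 2² · 5² · 29 · 47; 87725 = 5² · 11² · 29; 696725 = 5² · 29 · 31²
gcd takes min exponent of each prime: 5² = 25

25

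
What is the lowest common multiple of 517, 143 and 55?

517 = 11 · 47; 143 = 11 · 13; 55 = 5 · 11
lcm takes max exponent of each prime: 5 · 11 · 13 · 47 = 33605

33605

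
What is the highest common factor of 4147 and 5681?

13

Euclid: 5681 = 1·4147 + 1534; 4147 = 2·1534 + 1079; 1534 = 1·1079 + 455; 1079 = 2·455 + 169; 455 = 2·169 + 117; 169 = 1·117 + 52; 117 = 2·52 + 13; 52 = 4·13 + 0. Last nonzero remainder: 13.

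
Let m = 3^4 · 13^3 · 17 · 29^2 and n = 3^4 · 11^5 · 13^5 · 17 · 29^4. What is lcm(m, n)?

58237955357202354591

max exponent per prime: 3^4 · 11^5 · 13^5 · 17 · 29^4 = 58237955357202354591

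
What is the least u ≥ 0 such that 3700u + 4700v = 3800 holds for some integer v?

Reduce mod 4700: 3700u ≡ 3800 (mod 4700). With g = gcd(3700, 4700) = 100 dividing 3800, divide through: 37u ≡ 38 (mod 47).
Since gcd(37, 47) = 1, u ≡ 38·(37)⁻¹ ≡ 15 (mod 47). Smallest non-negative: 15.

15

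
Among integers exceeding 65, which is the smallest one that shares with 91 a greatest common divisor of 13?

78

91 = 13·7. Any m with gcd(m, 91) = 13 is a multiple of 13, say 13s, with s coprime to 7.
Need s > 65/13, so s ≥ 6. First s ≥ 6 with gcd(s, 7) = 1 is s = 6. Thus m = 13·6 = 78.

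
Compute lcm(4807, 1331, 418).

lcm(4807, 1331) = 4807·1331/gcd = 6398117/11 = 581647
lcm(581647, 418) = 581647·418/gcd = 243128446/209 = 1163294

1163294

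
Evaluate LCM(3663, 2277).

84249

3663 = 3² · 11 · 37; 2277 = 3² · 11 · 23
max exponents: 3² · 11 · 23 · 37 = 84249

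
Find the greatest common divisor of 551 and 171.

19

Euclid: 551 = 3·171 + 38; 171 = 4·38 + 19; 38 = 2·19 + 0. Last nonzero remainder: 19.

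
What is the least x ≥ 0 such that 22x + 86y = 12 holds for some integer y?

gcd(22, 86) = 2 (Euclid: 86 = 3·22 + 20; 22 = 1·20 + 2; 20 = 10·2 + 0), and 2 | 12.
Extended Euclid: 22·(4) + 86·(-1) = 2. Scale by 6: x₀ = 24.
General solution x = x₀ + 43t; reducing mod 43 gives x = 24 (and y = -6).

24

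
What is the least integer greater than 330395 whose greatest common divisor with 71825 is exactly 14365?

Multiples of 14365 above 330395: 14365·24, 14365·25, … . Need the cofactor coprime to 71825/14365 = 5.
Checking s = 24, 25, … the first with gcd(s, 5) = 1 is s = 24, giving 344760.

344760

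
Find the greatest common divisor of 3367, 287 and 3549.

7

gcd(3367, 287): 3367 = 11·287 + 210; 287 = 1·210 + 77; 210 = 2·77 + 56; 77 = 1·56 + 21; 56 = 2·21 + 14; 21 = 1·14 + 7; 14 = 2·7 + 0 → 7
gcd(7, 3549): 3549 = 507·7 + 0 → 7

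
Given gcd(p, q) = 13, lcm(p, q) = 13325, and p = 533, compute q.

Using pq = gcd(p,q)·lcm(p,q) = 13·13325 = 173225, we get q = 173225/533 = 325.

325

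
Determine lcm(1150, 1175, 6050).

1150 = 2 · 5² · 23; 1175 = 5² · 47; 6050 = 2 · 5² · 11²
lcm takes max exponent of each prime: 2 · 5² · 11² · 23 · 47 = 6540050

6540050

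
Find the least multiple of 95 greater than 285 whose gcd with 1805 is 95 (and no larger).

380

gcd(x, 1805) = 95 forces 95 | x; write x = 95s. Then gcd(95s, 95·19) = 95·gcd(s, 19), so need gcd(s, 19) = 1.
95s > 285 gives s ≥ 4. The least s ≥ 4 coprime to 19 is 4, so x = 95·4 = 380.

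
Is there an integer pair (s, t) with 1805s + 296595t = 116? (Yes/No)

By Bézout, 1805s + 296595t = 116 has integer solutions iff gcd(1805, 296595) | 116.
Euclid: 296595 = 164·1805 + 575; 1805 = 3·575 + 80; 575 = 7·80 + 15; 80 = 5·15 + 5; 15 = 3·5 + 0. gcd = 5; 116 mod 5 = 1. No.

No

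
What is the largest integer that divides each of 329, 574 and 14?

7

329 = 7 · 47; 574 = 2 · 7 · 41; 14 = 2 · 7
gcd takes min exponent of each prime: 7 = 7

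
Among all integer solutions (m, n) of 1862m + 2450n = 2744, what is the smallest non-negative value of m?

gcd(1862, 2450) = 98 (Euclid: 2450 = 1·1862 + 588; 1862 = 3·588 + 98; 588 = 6·98 + 0), and 98 | 2744.
Extended Euclid: 1862·(4) + 2450·(-3) = 98. Scale by 28: m₀ = 112.
General solution m = m₀ + 25t; reducing mod 25 gives m = 12 (and n = -8).

12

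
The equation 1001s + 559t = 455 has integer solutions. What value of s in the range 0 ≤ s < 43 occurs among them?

gcd(1001, 559) = 13 (Euclid: 1001 = 1·559 + 442; 559 = 1·442 + 117; 442 = 3·117 + 91; 117 = 1·91 + 26; 91 = 3·26 + 13; 26 = 2·13 + 0), and 13 | 455.
Extended Euclid: 1001·(19) + 559·(-34) = 13. Scale by 35: s₀ = 665.
General solution s = s₀ + 43k; reducing mod 43 gives s = 20 (and t = -35).

20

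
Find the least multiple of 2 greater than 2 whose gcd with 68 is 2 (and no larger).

gcd(a, 68) = 2 forces 2 | a; write a = 2s. Then gcd(2s, 2·34) = 2·gcd(s, 34), so need gcd(s, 34) = 1.
2s > 2 gives s ≥ 2. The least s ≥ 2 coprime to 34 is 3, so a = 2·3 = 6.

6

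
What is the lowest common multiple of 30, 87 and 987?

286230

30 = 2 · 3 · 5; 87 = 3 · 29; 987 = 3 · 7 · 47
lcm takes max exponent of each prime: 2 · 3 · 5 · 7 · 29 · 47 = 286230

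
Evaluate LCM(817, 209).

8987

817 = 19 · 43; 209 = 11 · 19
max exponents: 11 · 19 · 43 = 8987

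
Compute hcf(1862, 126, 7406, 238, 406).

gcd(1862, 126): 1862 = 14·126 + 98; 126 = 1·98 + 28; 98 = 3·28 + 14; 28 = 2·14 + 0 → 14
gcd(14, 7406): 7406 = 529·14 + 0 → 14
gcd(14, 238): 238 = 17·14 + 0 → 14
gcd(14, 406): 406 = 29·14 + 0 → 14

14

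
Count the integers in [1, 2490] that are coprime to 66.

755

66 = 2·3·11. Inclusion–exclusion on these primes:
2490 − ⌊2490/2⌋ − ⌊2490/3⌋ − ⌊2490/11⌋ + ⌊2490/6⌋ + ⌊2490/22⌋ + ⌊2490/33⌋ − ⌊2490/66⌋ = 755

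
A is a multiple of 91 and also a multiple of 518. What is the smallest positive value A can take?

91 = 7 · 13; 518 = 2 · 7 · 37
max exponents: 2 · 7 · 13 · 37 = 6734

6734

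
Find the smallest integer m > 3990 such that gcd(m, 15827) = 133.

Multiples of 133 above 3990: 133·31, 133·32, … . Need the cofactor coprime to 15827/133 = 119.
Checking s = 31, 32, … the first with gcd(s, 119) = 1 is s = 31, giving 4123.

4123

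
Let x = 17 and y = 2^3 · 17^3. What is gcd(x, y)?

17

min exponent per shared prime: 17 = 17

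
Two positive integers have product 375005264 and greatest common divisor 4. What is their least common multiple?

93751316

Since gcd(u,v)·lcm(u,v) = uv, lcm = 375005264/4 = 93751316.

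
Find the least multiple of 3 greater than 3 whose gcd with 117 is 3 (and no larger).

gcd(a, 117) = 3 forces 3 | a; write a = 3s. Then gcd(3s, 3·39) = 3·gcd(s, 39), so need gcd(s, 39) = 1.
3s > 3 gives s ≥ 2. The least s ≥ 2 coprime to 39 is 2, so a = 3·2 = 6.

6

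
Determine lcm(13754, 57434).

13754 = 2 · 13 · 23²; 57434 = 2 · 13 · 47²
max exponents: 2 · 13 · 23² · 47² = 30382586

30382586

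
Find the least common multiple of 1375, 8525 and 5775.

lcm(1375, 8525) = 1375·8525/gcd = 11721875/275 = 42625
lcm(42625, 5775) = 42625·5775/gcd = 246159375/275 = 895125

895125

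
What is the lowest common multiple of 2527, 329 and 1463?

1306459

2527 = 7 · 19²; 329 = 7 · 47; 1463 = 7 · 11 · 19
lcm takes max exponent of each prime: 7 · 11 · 19² · 47 = 1306459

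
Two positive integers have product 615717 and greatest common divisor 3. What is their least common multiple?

205239

Since gcd(a,b)·lcm(a,b) = ab, lcm = 615717/3 = 205239.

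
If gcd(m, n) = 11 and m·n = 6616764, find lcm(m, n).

gcd·lcm = product, so lcm = 6616764/11 = 601524.

601524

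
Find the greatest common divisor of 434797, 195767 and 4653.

434797 = 11 · 29² · 47; 195767 = 11 · 13 · 37²; 4653 = 3² · 11 · 47
gcd takes min exponent of each prime: 11 = 11

11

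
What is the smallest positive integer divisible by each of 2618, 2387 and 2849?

3002846

2618 = 2 · 7 · 11 · 17; 2387 = 7 · 11 · 31; 2849 = 7 · 11 · 37
lcm takes max exponent of each prime: 2 · 7 · 11 · 17 · 31 · 37 = 3002846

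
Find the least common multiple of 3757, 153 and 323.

642447

lcm(3757, 153) = 3757·153/gcd = 574821/17 = 33813
lcm(33813, 323) = 33813·323/gcd = 10921599/17 = 642447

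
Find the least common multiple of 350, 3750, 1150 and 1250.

603750

350 = 2 · 5² · 7; 3750 = 2 · 3 · 5⁴; 1150 = 2 · 5² · 23; 1250 = 2 · 5⁴
lcm takes max exponent of each prime: 2 · 3 · 5⁴ · 7 · 23 = 603750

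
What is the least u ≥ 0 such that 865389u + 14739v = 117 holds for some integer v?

Reduce mod 14739: 865389u ≡ 117 (mod 14739). With g = gcd(865389, 14739) = 3 dividing 117, divide through: 288463u ≡ 39 (mod 4913).
Since gcd(288463, 4913) = 1, u ≡ 39·(288463)⁻¹ ≡ 2320 (mod 4913). Smallest non-negative: 2320.

2320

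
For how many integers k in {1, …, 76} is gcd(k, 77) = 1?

77 = 7·11. Inclusion–exclusion on these primes:
76 − ⌊76/7⌋ − ⌊76/11⌋ + ⌊76/77⌋ = 60

60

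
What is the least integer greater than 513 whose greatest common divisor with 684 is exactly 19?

551

684 = 19·36. Any k with gcd(k, 684) = 19 is a multiple of 19, say 19s, with s coprime to 36.
Need s > 513/19, so s ≥ 28. First s ≥ 28 with gcd(s, 36) = 1 is s = 29. Thus k = 19·29 = 551.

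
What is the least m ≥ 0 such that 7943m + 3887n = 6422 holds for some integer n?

15

Euclid: 7943 = 2·3887 + 169; 3887 = 23·169 + 0 → gcd = 169; 6422 = 169·38.
Back-substitution yields 7943·(1) + 3887·(-2) = 169, so one solution is m = 1·38 = 38, n = -2·38 = -76.
Solutions in m differ by 3887/169 = 23; the one in [0, 23) is 38 mod 23 = 15.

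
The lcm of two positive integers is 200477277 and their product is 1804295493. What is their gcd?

9

gcd·lcm = product, so gcd = 1804295493/200477277 = 9.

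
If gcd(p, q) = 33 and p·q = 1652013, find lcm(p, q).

50061

Since gcd(p,q)·lcm(p,q) = pq, lcm = 1652013/33 = 50061.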